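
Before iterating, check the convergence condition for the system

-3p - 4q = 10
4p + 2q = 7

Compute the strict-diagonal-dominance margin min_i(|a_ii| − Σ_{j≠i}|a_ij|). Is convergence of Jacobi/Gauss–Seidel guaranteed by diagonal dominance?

row 1: |-3| − (4) = -1
row 2: |2| − (4) = -2
minimum over rows = -2 → not strictly diagonally dominant

-2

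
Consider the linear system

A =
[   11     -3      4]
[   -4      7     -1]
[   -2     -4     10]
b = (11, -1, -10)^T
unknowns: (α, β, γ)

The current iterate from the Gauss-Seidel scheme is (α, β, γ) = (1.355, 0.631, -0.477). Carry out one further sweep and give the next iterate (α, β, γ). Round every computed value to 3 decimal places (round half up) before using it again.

One sweep:
  α = (11 - (-3)·0.631 - (4)·-0.477) / (11) = 1.346
  β = (-1 - (-4)·1.346 - (-1)·-0.477) / (7) = 0.558
  γ = (-10 - (-2)·1.346 - (-4)·0.558) / (10) = -0.508

(1.346, 0.558, -0.508)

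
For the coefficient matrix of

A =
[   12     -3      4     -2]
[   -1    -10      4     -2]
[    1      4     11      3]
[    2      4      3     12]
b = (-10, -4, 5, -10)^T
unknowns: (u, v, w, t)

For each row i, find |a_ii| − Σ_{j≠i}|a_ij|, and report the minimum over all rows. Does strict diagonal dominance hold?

row 1: |12| − (3+4+2) = 3
row 2: |-10| − (1+4+2) = 3
row 3: |11| − (1+4+3) = 3
row 4: |12| − (2+4+3) = 3
minimum over rows = 3 → strictly diagonally dominant (convergence guaranteed)

3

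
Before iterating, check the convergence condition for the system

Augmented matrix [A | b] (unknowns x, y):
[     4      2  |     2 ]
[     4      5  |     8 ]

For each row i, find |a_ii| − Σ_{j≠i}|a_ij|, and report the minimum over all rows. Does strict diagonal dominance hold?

1

row 1: |4| − (2) = 2
row 2: |5| − (4) = 1
minimum over rows = 1 → strictly diagonally dominant (convergence guaranteed)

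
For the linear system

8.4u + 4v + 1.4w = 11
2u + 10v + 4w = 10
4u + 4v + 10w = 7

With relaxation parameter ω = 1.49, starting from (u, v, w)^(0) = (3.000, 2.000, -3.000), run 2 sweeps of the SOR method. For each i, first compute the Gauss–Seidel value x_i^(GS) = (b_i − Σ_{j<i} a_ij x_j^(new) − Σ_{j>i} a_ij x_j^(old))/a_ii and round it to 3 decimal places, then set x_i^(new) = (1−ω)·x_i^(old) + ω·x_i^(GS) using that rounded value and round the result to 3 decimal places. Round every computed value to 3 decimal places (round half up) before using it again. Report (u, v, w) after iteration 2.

Iteration 1:
  u: GS value = (11 - (4)·2.000 - (1.4)·-3.000) / (8.4) = 0.857;  u ← (1−ω)·3.000 + ω·0.857 = -0.193
  v: GS value = (10 - (2)·-0.193 - (4)·-3.000) / (10) = 2.239;  v ← (1−ω)·2.000 + ω·2.239 = 2.356
  w: GS value = (7 - (4)·-0.193 - (4)·2.356) / (10) = -0.165;  w ← (1−ω)·-3.000 + ω·-0.165 = 1.224
Iteration 2:
  u: GS value = (11 - (4)·2.356 - (1.4)·1.224) / (8.4) = -0.016;  u ← (1−ω)·-0.193 + ω·-0.016 = 0.071
  v: GS value = (10 - (2)·0.071 - (4)·1.224) / (10) = 0.496;  v ← (1−ω)·2.356 + ω·0.496 = -0.415
  w: GS value = (7 - (4)·0.071 - (4)·-0.415) / (10) = 0.838;  w ← (1−ω)·1.224 + ω·0.838 = 0.649

(0.071, -0.415, 0.649)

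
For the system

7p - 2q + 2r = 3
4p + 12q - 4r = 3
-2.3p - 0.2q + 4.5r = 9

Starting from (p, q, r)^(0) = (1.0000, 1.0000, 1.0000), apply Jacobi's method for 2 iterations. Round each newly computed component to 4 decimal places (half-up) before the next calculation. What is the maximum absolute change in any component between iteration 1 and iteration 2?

0.7090

Iteration 1:
  p = (3 - (-2)·1.0000 - (2)·1.0000) / (7) = 0.4286
  q = (3 - (4)·1.0000 - (-4)·1.0000) / (12) = 0.2500
  r = (9 - (-2.3)·1.0000 - (-0.2)·1.0000) / (4.5) = 2.5556
Iteration 2:
  p = (3 - (-2)·0.2500 - (2)·2.5556) / (7) = -0.2302
  q = (3 - (4)·0.4286 - (-4)·2.5556) / (12) = 0.9590
  r = (9 - (-2.3)·0.4286 - (-0.2)·0.2500) / (4.5) = 2.2302
Change: (-0.6588, 0.7090, -0.3254) → max |·| = 0.7090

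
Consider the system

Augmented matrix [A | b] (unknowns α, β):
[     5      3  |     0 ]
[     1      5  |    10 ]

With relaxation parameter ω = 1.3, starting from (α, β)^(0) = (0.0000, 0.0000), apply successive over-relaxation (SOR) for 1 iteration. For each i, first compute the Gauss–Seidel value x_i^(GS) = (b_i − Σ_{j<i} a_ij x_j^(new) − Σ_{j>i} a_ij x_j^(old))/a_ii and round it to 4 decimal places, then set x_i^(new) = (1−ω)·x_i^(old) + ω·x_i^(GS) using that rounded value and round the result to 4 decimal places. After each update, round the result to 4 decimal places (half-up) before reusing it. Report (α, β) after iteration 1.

Iteration 1:
  α: GS value = (0 - (3)·0.0000) / (5) = 0.0000;  α ← (1−ω)·0.0000 + ω·0.0000 = 0.0000
  β: GS value = (10 - (1)·0.0000) / (5) = 2.0000;  β ← (1−ω)·0.0000 + ω·2.0000 = 2.6000

(0.0000, 2.6000)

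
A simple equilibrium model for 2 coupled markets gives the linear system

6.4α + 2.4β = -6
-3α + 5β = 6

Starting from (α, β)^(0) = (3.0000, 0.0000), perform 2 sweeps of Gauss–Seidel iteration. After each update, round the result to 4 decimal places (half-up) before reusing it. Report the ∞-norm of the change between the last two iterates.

0.2391

Iteration 1:
  α = (-6 - (2.4)·0.0000) / (6.4) = -0.9375
  β = (6 - (-3)·-0.9375) / (5) = 0.6375
Iteration 2:
  α = (-6 - (2.4)·0.6375) / (6.4) = -1.1766
  β = (6 - (-3)·-1.1766) / (5) = 0.4940
Change: (-0.2391, -0.1435) → max |·| = 0.2391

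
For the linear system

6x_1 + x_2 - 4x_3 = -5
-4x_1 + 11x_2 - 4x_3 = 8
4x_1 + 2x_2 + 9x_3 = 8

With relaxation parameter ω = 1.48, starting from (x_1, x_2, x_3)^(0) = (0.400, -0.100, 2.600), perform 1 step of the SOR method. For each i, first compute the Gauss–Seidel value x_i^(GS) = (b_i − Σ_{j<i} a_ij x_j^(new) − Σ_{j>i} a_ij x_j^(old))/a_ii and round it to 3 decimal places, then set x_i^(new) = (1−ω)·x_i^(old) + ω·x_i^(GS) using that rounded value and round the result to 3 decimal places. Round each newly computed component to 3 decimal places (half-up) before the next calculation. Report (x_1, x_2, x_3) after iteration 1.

Iteration 1:
  x_1: GS value = (-5 - (1)·-0.100 - (-4)·2.600) / (6) = 0.917;  x_1 ← (1−ω)·0.400 + ω·0.917 = 1.165
  x_2: GS value = (8 - (-4)·1.165 - (-4)·2.600) / (11) = 2.096;  x_2 ← (1−ω)·-0.100 + ω·2.096 = 3.150
  x_3: GS value = (8 - (4)·1.165 - (2)·3.150) / (9) = -0.329;  x_3 ← (1−ω)·2.600 + ω·-0.329 = -1.735

(1.165, 3.150, -1.735)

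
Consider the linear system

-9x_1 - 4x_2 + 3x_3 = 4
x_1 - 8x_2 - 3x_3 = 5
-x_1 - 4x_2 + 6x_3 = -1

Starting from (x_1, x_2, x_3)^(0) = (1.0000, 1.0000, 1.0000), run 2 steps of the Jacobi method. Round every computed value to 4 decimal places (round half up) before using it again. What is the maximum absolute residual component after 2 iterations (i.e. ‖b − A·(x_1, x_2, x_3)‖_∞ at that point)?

5.2505

Iteration 1:
  x_1 = (4 - (-4)·1.0000 - (3)·1.0000) / (-9) = -0.5556
  x_2 = (5 - (1)·1.0000 - (-3)·1.0000) / (-8) = -0.8750
  x_3 = (-1 - (-1)·1.0000 - (-4)·1.0000) / (6) = 0.6667
Iteration 2:
  x_1 = (4 - (-4)·-0.8750 - (3)·0.6667) / (-9) = 0.1667
  x_2 = (5 - (1)·-0.5556 - (-3)·0.6667) / (-8) = -0.9445
  x_3 = (-1 - (-1)·-0.5556 - (-4)·-0.8750) / (6) = -0.8426
Residual b − A·x = (4.2501, -5.2505, 0.4443); ∞-norm = 5.2505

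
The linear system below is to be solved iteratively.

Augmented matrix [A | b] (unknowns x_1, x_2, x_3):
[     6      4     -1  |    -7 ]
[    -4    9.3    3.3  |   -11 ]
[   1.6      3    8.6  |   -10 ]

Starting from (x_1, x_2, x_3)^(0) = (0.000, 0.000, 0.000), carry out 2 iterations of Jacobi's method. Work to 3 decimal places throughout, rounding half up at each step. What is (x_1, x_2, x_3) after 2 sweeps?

(-0.572, -1.272, -0.533)

Iteration 1:
  x_1 = (-7 - (4)·0.000 - (-1)·0.000) / (6) = -1.167
  x_2 = (-11 - (-4)·0.000 - (3.3)·0.000) / (9.3) = -1.183
  x_3 = (-10 - (1.6)·0.000 - (3)·0.000) / (8.6) = -1.163
Iteration 2:
  x_1 = (-7 - (4)·-1.183 - (-1)·-1.163) / (6) = -0.572
  x_2 = (-11 - (-4)·-1.167 - (3.3)·-1.163) / (9.3) = -1.272
  x_3 = (-10 - (1.6)·-1.167 - (3)·-1.183) / (8.6) = -0.533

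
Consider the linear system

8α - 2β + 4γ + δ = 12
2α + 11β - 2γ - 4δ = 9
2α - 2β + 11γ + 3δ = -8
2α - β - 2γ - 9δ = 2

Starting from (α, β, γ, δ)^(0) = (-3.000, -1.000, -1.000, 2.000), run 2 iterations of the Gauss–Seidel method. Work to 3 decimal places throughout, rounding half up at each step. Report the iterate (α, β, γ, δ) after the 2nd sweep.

Iteration 1:
  α = (12 - (-2)·-1.000 - (4)·-1.000 - (1)·2.000) / (8) = 1.500
  β = (9 - (2)·1.500 - (-2)·-1.000 - (-4)·2.000) / (11) = 1.091
  γ = (-8 - (2)·1.500 - (-2)·1.091 - (3)·2.000) / (11) = -1.347
  δ = (2 - (2)·1.500 - (-1)·1.091 - (-2)·-1.347) / (-9) = 0.289
Iteration 2:
  α = (12 - (-2)·1.091 - (4)·-1.347 - (1)·0.289) / (8) = 2.410
  β = (9 - (2)·2.410 - (-2)·-1.347 - (-4)·0.289) / (11) = 0.240
  γ = (-8 - (2)·2.410 - (-2)·0.240 - (3)·0.289) / (11) = -1.201
  δ = (2 - (2)·2.410 - (-1)·0.240 - (-2)·-1.201) / (-9) = 0.554

(2.410, 0.240, -1.201, 0.554)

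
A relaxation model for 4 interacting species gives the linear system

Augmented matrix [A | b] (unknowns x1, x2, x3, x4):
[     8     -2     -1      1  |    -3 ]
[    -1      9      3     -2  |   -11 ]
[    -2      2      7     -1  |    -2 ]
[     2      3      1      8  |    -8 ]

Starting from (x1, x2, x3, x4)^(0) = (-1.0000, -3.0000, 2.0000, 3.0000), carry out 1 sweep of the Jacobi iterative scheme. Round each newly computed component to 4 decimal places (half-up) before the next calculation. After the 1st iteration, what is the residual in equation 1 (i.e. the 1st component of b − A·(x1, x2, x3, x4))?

4.9227

Iteration 1:
  x1 = (-3 - (-2)·-3.0000 - (-1)·2.0000 - (1)·3.0000) / (8) = -1.2500
  x2 = (-11 - (-1)·-1.0000 - (3)·2.0000 - (-2)·3.0000) / (9) = -1.3333
  x3 = (-2 - (-2)·-1.0000 - (2)·-3.0000 - (-1)·3.0000) / (7) = 0.7143
  x4 = (-8 - (2)·-1.0000 - (3)·-3.0000 - (1)·2.0000) / (8) = 0.1250
Residual b − A·x = (4.9227, -2.1432, -6.7085, -3.2144)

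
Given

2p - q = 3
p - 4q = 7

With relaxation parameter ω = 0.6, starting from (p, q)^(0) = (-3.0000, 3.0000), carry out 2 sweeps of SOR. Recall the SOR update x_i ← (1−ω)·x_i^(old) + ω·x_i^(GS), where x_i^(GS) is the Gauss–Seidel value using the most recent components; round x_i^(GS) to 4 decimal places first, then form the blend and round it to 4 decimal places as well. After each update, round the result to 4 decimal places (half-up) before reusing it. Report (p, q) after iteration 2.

(1.2120, -0.7722)

Iteration 1:
  p: GS value = (3 - (-1)·3.0000) / (2) = 3.0000;  p ← (1−ω)·-3.0000 + ω·3.0000 = 0.6000
  q: GS value = (7 - (1)·0.6000) / (-4) = -1.6000;  q ← (1−ω)·3.0000 + ω·-1.6000 = 0.2400
Iteration 2:
  p: GS value = (3 - (-1)·0.2400) / (2) = 1.6200;  p ← (1−ω)·0.6000 + ω·1.6200 = 1.2120
  q: GS value = (7 - (1)·1.2120) / (-4) = -1.4470;  q ← (1−ω)·0.2400 + ω·-1.4470 = -0.7722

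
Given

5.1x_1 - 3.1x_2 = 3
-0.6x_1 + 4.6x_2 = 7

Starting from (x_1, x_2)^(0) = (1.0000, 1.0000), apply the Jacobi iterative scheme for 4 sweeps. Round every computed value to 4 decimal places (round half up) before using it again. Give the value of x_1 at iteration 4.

Iteration 1:
  x_1 = (3 - (-3.1)·1.0000) / (5.1) = 1.1961
  x_2 = (7 - (-0.6)·1.0000) / (4.6) = 1.6522
Iteration 2:
  x_1 = (3 - (-3.1)·1.6522) / (5.1) = 1.5925
  x_2 = (7 - (-0.6)·1.1961) / (4.6) = 1.6778
Iteration 3:
  x_1 = (3 - (-3.1)·1.6778) / (5.1) = 1.6081
  x_2 = (7 - (-0.6)·1.5925) / (4.6) = 1.7295
Iteration 4:
  x_1 = (3 - (-3.1)·1.7295) / (5.1) = 1.6395
  x_2 = (7 - (-0.6)·1.6081) / (4.6) = 1.7315

1.6395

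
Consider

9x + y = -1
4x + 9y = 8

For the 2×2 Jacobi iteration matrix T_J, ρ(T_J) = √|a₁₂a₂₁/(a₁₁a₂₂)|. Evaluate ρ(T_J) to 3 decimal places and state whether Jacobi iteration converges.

a₁₂a₂₁/(a₁₁a₂₂) = (1)·(4) / ((9)·(9)) = 0.049383
ρ = √|0.049383| = √0.049383 = 0.222
ρ < 1, so Jacobi converges

0.222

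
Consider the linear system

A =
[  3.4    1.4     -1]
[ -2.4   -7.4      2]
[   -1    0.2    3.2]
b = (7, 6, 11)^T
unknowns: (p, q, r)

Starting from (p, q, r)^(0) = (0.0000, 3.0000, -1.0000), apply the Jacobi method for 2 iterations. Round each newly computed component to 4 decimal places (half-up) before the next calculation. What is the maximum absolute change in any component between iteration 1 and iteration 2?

Iteration 1:
  p = (7 - (1.4)·3.0000 - (-1)·-1.0000) / (3.4) = 0.5294
  q = (6 - (-2.4)·0.0000 - (2)·-1.0000) / (-7.4) = -1.0811
  r = (11 - (-1)·0.0000 - (0.2)·3.0000) / (3.2) = 3.2500
Iteration 2:
  p = (7 - (1.4)·-1.0811 - (-1)·3.2500) / (3.4) = 3.4599
  q = (6 - (-2.4)·0.5294 - (2)·3.2500) / (-7.4) = -0.1041
  r = (11 - (-1)·0.5294 - (0.2)·-1.0811) / (3.2) = 3.6705
Change: (2.9305, 0.9770, 0.4205) → max |·| = 2.9305

2.9305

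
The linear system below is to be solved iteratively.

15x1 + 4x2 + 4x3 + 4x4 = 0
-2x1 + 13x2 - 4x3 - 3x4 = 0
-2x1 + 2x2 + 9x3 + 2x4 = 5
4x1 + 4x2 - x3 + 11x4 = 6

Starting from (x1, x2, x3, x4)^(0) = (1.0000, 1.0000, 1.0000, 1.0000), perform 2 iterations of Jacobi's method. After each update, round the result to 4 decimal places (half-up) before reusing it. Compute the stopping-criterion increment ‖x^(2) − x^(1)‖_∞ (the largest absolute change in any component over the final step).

0.7338

Iteration 1:
  x1 = (0 - (4)·1.0000 - (4)·1.0000 - (4)·1.0000) / (15) = -0.8000
  x2 = (0 - (-2)·1.0000 - (-4)·1.0000 - (-3)·1.0000) / (13) = 0.6923
  x3 = (5 - (-2)·1.0000 - (2)·1.0000 - (2)·1.0000) / (9) = 0.3333
  x4 = (6 - (4)·1.0000 - (4)·1.0000 - (-1)·1.0000) / (11) = -0.0909
Iteration 2:
  x1 = (0 - (4)·0.6923 - (4)·0.3333 - (4)·-0.0909) / (15) = -0.2493
  x2 = (0 - (-2)·-0.8000 - (-4)·0.3333 - (-3)·-0.0909) / (13) = -0.0415
  x3 = (5 - (-2)·-0.8000 - (2)·0.6923 - (2)·-0.0909) / (9) = 0.2441
  x4 = (6 - (4)·-0.8000 - (4)·0.6923 - (-1)·0.3333) / (11) = 0.6149
Change: (0.5507, -0.7338, -0.0892, 0.7058) → max |·| = 0.7338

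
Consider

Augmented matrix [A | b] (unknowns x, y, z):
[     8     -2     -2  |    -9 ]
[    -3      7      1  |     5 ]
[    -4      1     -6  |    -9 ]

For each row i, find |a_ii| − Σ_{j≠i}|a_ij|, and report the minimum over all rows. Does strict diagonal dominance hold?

1

row 1: |8| − (2+2) = 4
row 2: |7| − (3+1) = 3
row 3: |-6| − (4+1) = 1
minimum over rows = 1 → strictly diagonally dominant (convergence guaranteed)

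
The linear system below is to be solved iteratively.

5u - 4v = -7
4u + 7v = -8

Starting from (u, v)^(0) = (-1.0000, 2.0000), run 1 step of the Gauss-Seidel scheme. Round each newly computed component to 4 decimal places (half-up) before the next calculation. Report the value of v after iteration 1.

-1.2571

Iteration 1:
  u = (-7 - (-4)·2.0000) / (5) = 0.2000
  v = (-8 - (4)·0.2000) / (7) = -1.2571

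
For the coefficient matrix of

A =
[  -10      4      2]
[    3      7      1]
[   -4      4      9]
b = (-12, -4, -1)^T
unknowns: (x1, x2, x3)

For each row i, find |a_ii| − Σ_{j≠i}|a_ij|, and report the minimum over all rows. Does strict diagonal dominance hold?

row 1: |-10| − (4+2) = 4
row 2: |7| − (3+1) = 3
row 3: |9| − (4+4) = 1
minimum over rows = 1 → strictly diagonally dominant (convergence guaranteed)

1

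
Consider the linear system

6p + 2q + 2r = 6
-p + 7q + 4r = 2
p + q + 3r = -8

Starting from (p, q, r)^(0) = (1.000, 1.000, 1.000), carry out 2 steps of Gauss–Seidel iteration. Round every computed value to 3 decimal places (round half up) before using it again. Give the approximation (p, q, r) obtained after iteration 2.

(1.979, 2.110, -4.030)

Iteration 1:
  p = (6 - (2)·1.000 - (2)·1.000) / (6) = 0.333
  q = (2 - (-1)·0.333 - (4)·1.000) / (7) = -0.238
  r = (-8 - (1)·0.333 - (1)·-0.238) / (3) = -2.698
Iteration 2:
  p = (6 - (2)·-0.238 - (2)·-2.698) / (6) = 1.979
  q = (2 - (-1)·1.979 - (4)·-2.698) / (7) = 2.110
  r = (-8 - (1)·1.979 - (1)·2.110) / (3) = -4.030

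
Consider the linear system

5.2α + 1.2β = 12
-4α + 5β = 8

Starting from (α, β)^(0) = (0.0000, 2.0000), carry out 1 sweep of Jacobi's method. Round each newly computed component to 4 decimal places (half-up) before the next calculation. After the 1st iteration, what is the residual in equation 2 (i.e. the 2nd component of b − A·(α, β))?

Iteration 1:
  α = (12 - (1.2)·2.0000) / (5.2) = 1.8462
  β = (8 - (-4)·0.0000) / (5) = 1.6000
Residual b − A·x = (0.4798, 7.3848)

7.3848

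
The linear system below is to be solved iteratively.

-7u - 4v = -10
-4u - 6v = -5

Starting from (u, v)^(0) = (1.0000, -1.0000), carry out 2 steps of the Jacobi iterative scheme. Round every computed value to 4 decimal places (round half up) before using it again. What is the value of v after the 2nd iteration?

-0.5000

Iteration 1:
  u = (-10 - (-4)·-1.0000) / (-7) = 2.0000
  v = (-5 - (-4)·1.0000) / (-6) = 0.1667
Iteration 2:
  u = (-10 - (-4)·0.1667) / (-7) = 1.3333
  v = (-5 - (-4)·2.0000) / (-6) = -0.5000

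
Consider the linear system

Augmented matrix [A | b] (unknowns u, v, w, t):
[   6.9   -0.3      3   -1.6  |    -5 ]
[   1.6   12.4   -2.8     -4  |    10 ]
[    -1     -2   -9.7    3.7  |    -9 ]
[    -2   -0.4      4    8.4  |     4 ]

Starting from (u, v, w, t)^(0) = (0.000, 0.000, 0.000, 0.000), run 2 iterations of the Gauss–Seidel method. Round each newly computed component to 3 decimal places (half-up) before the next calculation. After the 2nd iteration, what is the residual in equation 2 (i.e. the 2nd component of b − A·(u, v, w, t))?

Iteration 1:
  u = (-5 - (-0.3)·0.000 - (3)·0.000 - (-1.6)·0.000) / (6.9) = -0.725
  v = (10 - (1.6)·-0.725 - (-2.8)·0.000 - (-4)·0.000) / (12.4) = 0.900
  w = (-9 - (-1)·-0.725 - (-2)·0.900 - (3.7)·0.000) / (-9.7) = 0.817
  t = (4 - (-2)·-0.725 - (-0.4)·0.900 - (4)·0.817) / (8.4) = -0.043
Iteration 2:
  u = (-5 - (-0.3)·0.900 - (3)·0.817 - (-1.6)·-0.043) / (6.9) = -1.051
  v = (10 - (1.6)·-1.051 - (-2.8)·0.817 - (-4)·-0.043) / (12.4) = 1.113
  w = (-9 - (-1)·-1.051 - (-2)·1.113 - (3.7)·-0.043) / (-9.7) = 0.790
  t = (4 - (-2)·-1.051 - (-0.4)·1.113 - (4)·0.790) / (8.4) = -0.097
Residual b − A·x = (0.061, -0.296, 0.197, -0.002)

-0.296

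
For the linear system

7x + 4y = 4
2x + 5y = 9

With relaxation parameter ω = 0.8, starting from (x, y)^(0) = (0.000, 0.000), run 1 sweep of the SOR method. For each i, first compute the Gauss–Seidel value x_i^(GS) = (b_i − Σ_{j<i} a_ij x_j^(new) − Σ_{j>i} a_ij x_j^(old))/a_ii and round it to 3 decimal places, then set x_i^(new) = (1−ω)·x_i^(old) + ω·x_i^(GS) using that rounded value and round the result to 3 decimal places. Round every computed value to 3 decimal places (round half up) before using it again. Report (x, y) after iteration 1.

Iteration 1:
  x: GS value = (4 - (4)·0.000) / (7) = 0.571;  x ← (1−ω)·0.000 + ω·0.571 = 0.457
  y: GS value = (9 - (2)·0.457) / (5) = 1.617;  y ← (1−ω)·0.000 + ω·1.617 = 1.294

(0.457, 1.294)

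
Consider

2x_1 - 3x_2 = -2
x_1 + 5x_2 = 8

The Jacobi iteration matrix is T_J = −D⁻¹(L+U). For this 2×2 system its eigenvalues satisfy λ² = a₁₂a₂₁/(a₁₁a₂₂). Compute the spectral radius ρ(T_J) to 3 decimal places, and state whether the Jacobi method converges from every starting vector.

0.548

a₁₂a₂₁/(a₁₁a₂₂) = (-3)·(1) / ((2)·(5)) = -0.300000
ρ = √|-0.300000| = √0.300000 = 0.548
ρ < 1, so Jacobi converges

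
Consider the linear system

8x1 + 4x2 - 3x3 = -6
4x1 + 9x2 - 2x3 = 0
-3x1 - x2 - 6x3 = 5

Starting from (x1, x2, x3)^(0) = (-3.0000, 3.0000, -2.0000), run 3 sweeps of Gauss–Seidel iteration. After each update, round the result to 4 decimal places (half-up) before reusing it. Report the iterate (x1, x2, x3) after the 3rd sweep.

Iteration 1:
  x1 = (-6 - (4)·3.0000 - (-3)·-2.0000) / (8) = -3.0000
  x2 = (0 - (4)·-3.0000 - (-2)·-2.0000) / (9) = 0.8889
  x3 = (5 - (-3)·-3.0000 - (-1)·0.8889) / (-6) = 0.5185
Iteration 2:
  x1 = (-6 - (4)·0.8889 - (-3)·0.5185) / (8) = -1.0000
  x2 = (0 - (4)·-1.0000 - (-2)·0.5185) / (9) = 0.5597
  x3 = (5 - (-3)·-1.0000 - (-1)·0.5597) / (-6) = -0.4266
Iteration 3:
  x1 = (-6 - (4)·0.5597 - (-3)·-0.4266) / (8) = -1.1898
  x2 = (0 - (4)·-1.1898 - (-2)·-0.4266) / (9) = 0.4340
  x3 = (5 - (-3)·-1.1898 - (-1)·0.4340) / (-6) = -0.3108

(-1.1898, 0.4340, -0.3108)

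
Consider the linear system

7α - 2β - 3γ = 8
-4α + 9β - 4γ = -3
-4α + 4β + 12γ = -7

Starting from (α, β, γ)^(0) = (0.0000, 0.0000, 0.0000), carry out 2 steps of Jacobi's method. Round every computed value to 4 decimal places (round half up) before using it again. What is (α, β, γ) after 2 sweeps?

Iteration 1:
  α = (8 - (-2)·0.0000 - (-3)·0.0000) / (7) = 1.1429
  β = (-3 - (-4)·0.0000 - (-4)·0.0000) / (9) = -0.3333
  γ = (-7 - (-4)·0.0000 - (4)·0.0000) / (12) = -0.5833
Iteration 2:
  α = (8 - (-2)·-0.3333 - (-3)·-0.5833) / (7) = 0.7976
  β = (-3 - (-4)·1.1429 - (-4)·-0.5833) / (9) = -0.0846
  γ = (-7 - (-4)·1.1429 - (4)·-0.3333) / (12) = -0.0913

(0.7976, -0.0846, -0.0913)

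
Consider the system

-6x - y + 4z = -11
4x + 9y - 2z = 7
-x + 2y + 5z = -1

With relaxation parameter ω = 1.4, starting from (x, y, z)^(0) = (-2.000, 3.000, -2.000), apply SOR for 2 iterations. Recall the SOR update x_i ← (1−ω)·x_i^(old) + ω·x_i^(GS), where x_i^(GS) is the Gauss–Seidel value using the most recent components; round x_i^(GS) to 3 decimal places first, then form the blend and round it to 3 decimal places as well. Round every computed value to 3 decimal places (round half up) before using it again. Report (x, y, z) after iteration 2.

Iteration 1:
  x: GS value = (-11 - (-1)·3.000 - (4)·-2.000) / (-6) = 0.000;  x ← (1−ω)·-2.000 + ω·0.000 = 0.800
  y: GS value = (7 - (4)·0.800 - (-2)·-2.000) / (9) = -0.022;  y ← (1−ω)·3.000 + ω·-0.022 = -1.231
  z: GS value = (-1 - (-1)·0.800 - (2)·-1.231) / (5) = 0.452;  z ← (1−ω)·-2.000 + ω·0.452 = 1.433
Iteration 2:
  x: GS value = (-11 - (-1)·-1.231 - (4)·1.433) / (-6) = 2.994;  x ← (1−ω)·0.800 + ω·2.994 = 3.872
  y: GS value = (7 - (4)·3.872 - (-2)·1.433) / (9) = -0.625;  y ← (1−ω)·-1.231 + ω·-0.625 = -0.383
  z: GS value = (-1 - (-1)·3.872 - (2)·-0.383) / (5) = 0.728;  z ← (1−ω)·1.433 + ω·0.728 = 0.446

(3.872, -0.383, 0.446)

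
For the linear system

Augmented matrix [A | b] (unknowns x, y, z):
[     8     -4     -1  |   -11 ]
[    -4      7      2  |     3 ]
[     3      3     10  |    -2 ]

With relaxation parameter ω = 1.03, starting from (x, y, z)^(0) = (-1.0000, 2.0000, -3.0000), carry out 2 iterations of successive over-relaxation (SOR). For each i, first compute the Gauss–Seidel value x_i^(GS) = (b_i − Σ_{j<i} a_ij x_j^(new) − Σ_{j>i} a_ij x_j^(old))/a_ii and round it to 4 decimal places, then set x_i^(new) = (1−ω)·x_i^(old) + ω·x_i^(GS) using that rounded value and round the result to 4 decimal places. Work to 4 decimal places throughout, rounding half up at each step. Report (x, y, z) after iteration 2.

Iteration 1:
  x: GS value = (-11 - (-4)·2.0000 - (-1)·-3.0000) / (8) = -0.7500;  x ← (1−ω)·-1.0000 + ω·-0.7500 = -0.7425
  y: GS value = (3 - (-4)·-0.7425 - (2)·-3.0000) / (7) = 0.8614;  y ← (1−ω)·2.0000 + ω·0.8614 = 0.8272
  z: GS value = (-2 - (3)·-0.7425 - (3)·0.8272) / (10) = -0.2254;  z ← (1−ω)·-3.0000 + ω·-0.2254 = -0.1422
Iteration 2:
  x: GS value = (-11 - (-4)·0.8272 - (-1)·-0.1422) / (8) = -0.9792;  x ← (1−ω)·-0.7425 + ω·-0.9792 = -0.9863
  y: GS value = (3 - (-4)·-0.9863 - (2)·-0.1422) / (7) = -0.0944;  y ← (1−ω)·0.8272 + ω·-0.0944 = -0.1220
  z: GS value = (-2 - (3)·-0.9863 - (3)·-0.1220) / (10) = 0.1325;  z ← (1−ω)·-0.1422 + ω·0.1325 = 0.1407

(-0.9863, -0.1220, 0.1407)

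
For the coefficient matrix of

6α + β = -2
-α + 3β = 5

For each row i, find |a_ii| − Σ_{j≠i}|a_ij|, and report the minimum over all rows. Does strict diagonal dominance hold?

2

row 1: |6| − (1) = 5
row 2: |3| − (1) = 2
minimum over rows = 2 → strictly diagonally dominant (convergence guaranteed)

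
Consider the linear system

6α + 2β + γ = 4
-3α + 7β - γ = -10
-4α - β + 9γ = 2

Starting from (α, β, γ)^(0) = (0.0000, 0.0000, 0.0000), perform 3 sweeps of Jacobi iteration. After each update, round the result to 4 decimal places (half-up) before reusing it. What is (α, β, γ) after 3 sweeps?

Iteration 1:
  α = (4 - (2)·0.0000 - (1)·0.0000) / (6) = 0.6667
  β = (-10 - (-3)·0.0000 - (-1)·0.0000) / (7) = -1.4286
  γ = (2 - (-4)·0.0000 - (-1)·0.0000) / (9) = 0.2222
Iteration 2:
  α = (4 - (2)·-1.4286 - (1)·0.2222) / (6) = 1.1058
  β = (-10 - (-3)·0.6667 - (-1)·0.2222) / (7) = -1.1111
  γ = (2 - (-4)·0.6667 - (-1)·-1.4286) / (9) = 0.3598
Iteration 3:
  α = (4 - (2)·-1.1111 - (1)·0.3598) / (6) = 0.9771
  β = (-10 - (-3)·1.1058 - (-1)·0.3598) / (7) = -0.9033
  γ = (2 - (-4)·1.1058 - (-1)·-1.1111) / (9) = 0.5902

(0.9771, -0.9033, 0.5902)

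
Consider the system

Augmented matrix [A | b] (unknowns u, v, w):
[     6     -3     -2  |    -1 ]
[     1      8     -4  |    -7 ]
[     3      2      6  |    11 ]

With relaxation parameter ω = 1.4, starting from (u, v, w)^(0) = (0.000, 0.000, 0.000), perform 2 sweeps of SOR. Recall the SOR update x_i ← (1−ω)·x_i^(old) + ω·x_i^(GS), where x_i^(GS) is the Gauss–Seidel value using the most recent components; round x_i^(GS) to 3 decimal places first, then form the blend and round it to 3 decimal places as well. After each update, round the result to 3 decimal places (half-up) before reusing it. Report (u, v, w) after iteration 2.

(0.564, 1.448, 0.183)

Iteration 1:
  u: GS value = (-1 - (-3)·0.000 - (-2)·0.000) / (6) = -0.167;  u ← (1−ω)·0.000 + ω·-0.167 = -0.234
  v: GS value = (-7 - (1)·-0.234 - (-4)·0.000) / (8) = -0.846;  v ← (1−ω)·0.000 + ω·-0.846 = -1.184
  w: GS value = (11 - (3)·-0.234 - (2)·-1.184) / (6) = 2.345;  w ← (1−ω)·0.000 + ω·2.345 = 3.283
Iteration 2:
  u: GS value = (-1 - (-3)·-1.184 - (-2)·3.283) / (6) = 0.336;  u ← (1−ω)·-0.234 + ω·0.336 = 0.564
  v: GS value = (-7 - (1)·0.564 - (-4)·3.283) / (8) = 0.696;  v ← (1−ω)·-1.184 + ω·0.696 = 1.448
  w: GS value = (11 - (3)·0.564 - (2)·1.448) / (6) = 1.069;  w ← (1−ω)·3.283 + ω·1.069 = 0.183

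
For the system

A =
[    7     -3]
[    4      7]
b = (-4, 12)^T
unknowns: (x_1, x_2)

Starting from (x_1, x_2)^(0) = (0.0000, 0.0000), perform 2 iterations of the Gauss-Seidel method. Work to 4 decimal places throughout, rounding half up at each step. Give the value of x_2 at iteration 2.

1.5410

Iteration 1:
  x_1 = (-4 - (-3)·0.0000) / (7) = -0.5714
  x_2 = (12 - (4)·-0.5714) / (7) = 2.0408
Iteration 2:
  x_1 = (-4 - (-3)·2.0408) / (7) = 0.3032
  x_2 = (12 - (4)·0.3032) / (7) = 1.5410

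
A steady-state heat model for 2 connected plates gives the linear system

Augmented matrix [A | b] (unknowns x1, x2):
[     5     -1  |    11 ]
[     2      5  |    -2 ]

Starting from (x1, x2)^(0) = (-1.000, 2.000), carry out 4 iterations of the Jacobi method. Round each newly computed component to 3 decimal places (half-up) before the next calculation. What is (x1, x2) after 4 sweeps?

Iteration 1:
  x1 = (11 - (-1)·2.000) / (5) = 2.600
  x2 = (-2 - (2)·-1.000) / (5) = 0.000
Iteration 2:
  x1 = (11 - (-1)·0.000) / (5) = 2.200
  x2 = (-2 - (2)·2.600) / (5) = -1.440
Iteration 3:
  x1 = (11 - (-1)·-1.440) / (5) = 1.912
  x2 = (-2 - (2)·2.200) / (5) = -1.280
Iteration 4:
  x1 = (11 - (-1)·-1.280) / (5) = 1.944
  x2 = (-2 - (2)·1.912) / (5) = -1.165

(1.944, -1.165)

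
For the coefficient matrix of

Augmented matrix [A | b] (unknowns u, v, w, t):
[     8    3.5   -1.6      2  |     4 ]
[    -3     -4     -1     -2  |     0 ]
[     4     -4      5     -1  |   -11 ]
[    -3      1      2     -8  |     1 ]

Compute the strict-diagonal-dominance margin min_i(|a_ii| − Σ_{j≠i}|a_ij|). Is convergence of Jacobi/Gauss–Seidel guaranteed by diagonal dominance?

-4

row 1: |8| − (3.5+1.6+2) = 0.9
row 2: |-4| − (3+1+2) = -2
row 3: |5| − (4+4+1) = -4
row 4: |-8| − (3+1+2) = 2
minimum over rows = -4 → not strictly diagonally dominant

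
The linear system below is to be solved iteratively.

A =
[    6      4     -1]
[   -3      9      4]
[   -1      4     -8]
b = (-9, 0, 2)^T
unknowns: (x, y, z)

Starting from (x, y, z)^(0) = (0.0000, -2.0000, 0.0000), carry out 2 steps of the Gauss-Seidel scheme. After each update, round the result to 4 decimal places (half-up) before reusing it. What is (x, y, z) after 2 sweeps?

(-1.5058, -0.3877, -0.2556)

Iteration 1:
  x = (-9 - (4)·-2.0000 - (-1)·0.0000) / (6) = -0.1667
  y = (0 - (-3)·-0.1667 - (4)·0.0000) / (9) = -0.0556
  z = (2 - (-1)·-0.1667 - (4)·-0.0556) / (-8) = -0.2570
Iteration 2:
  x = (-9 - (4)·-0.0556 - (-1)·-0.2570) / (6) = -1.5058
  y = (0 - (-3)·-1.5058 - (4)·-0.2570) / (9) = -0.3877
  z = (2 - (-1)·-1.5058 - (4)·-0.3877) / (-8) = -0.2556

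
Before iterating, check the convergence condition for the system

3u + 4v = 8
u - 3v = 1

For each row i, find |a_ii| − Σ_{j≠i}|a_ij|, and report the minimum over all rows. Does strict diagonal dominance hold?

row 1: |3| − (4) = -1
row 2: |-3| − (1) = 2
minimum over rows = -1 → not strictly diagonally dominant

-1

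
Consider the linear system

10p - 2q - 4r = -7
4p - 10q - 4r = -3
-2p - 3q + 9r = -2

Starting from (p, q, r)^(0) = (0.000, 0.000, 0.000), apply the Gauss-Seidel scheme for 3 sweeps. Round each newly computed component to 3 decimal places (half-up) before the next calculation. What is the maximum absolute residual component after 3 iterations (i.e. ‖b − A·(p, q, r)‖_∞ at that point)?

0.038

Iteration 1:
  p = (-7 - (-2)·0.000 - (-4)·0.000) / (10) = -0.700
  q = (-3 - (4)·-0.700 - (-4)·0.000) / (-10) = 0.020
  r = (-2 - (-2)·-0.700 - (-3)·0.020) / (9) = -0.371
Iteration 2:
  p = (-7 - (-2)·0.020 - (-4)·-0.371) / (10) = -0.844
  q = (-3 - (4)·-0.844 - (-4)·-0.371) / (-10) = 0.111
  r = (-2 - (-2)·-0.844 - (-3)·0.111) / (9) = -0.373
Iteration 3:
  p = (-7 - (-2)·0.111 - (-4)·-0.373) / (10) = -0.827
  q = (-3 - (4)·-0.827 - (-4)·-0.373) / (-10) = 0.118
  r = (-2 - (-2)·-0.827 - (-3)·0.118) / (9) = -0.367
Residual b − A·x = (0.038, 0.020, 0.003); ∞-norm = 0.038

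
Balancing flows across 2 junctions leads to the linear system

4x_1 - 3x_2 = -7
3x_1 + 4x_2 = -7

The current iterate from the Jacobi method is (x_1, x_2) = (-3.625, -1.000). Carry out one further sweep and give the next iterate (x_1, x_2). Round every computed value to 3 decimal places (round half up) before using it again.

One sweep:
  x_1 = (-7 - (-3)·-1.000) / (4) = -2.500
  x_2 = (-7 - (3)·-3.625) / (4) = 0.969

(-2.500, 0.969)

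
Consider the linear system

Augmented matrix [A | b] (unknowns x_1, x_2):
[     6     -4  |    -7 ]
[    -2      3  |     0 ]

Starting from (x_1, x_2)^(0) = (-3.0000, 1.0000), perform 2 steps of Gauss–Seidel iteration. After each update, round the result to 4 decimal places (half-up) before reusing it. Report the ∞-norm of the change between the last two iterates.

Iteration 1:
  x_1 = (-7 - (-4)·1.0000) / (6) = -0.5000
  x_2 = (0 - (-2)·-0.5000) / (3) = -0.3333
Iteration 2:
  x_1 = (-7 - (-4)·-0.3333) / (6) = -1.3889
  x_2 = (0 - (-2)·-1.3889) / (3) = -0.9259
Change: (-0.8889, -0.5926) → max |·| = 0.8889

0.8889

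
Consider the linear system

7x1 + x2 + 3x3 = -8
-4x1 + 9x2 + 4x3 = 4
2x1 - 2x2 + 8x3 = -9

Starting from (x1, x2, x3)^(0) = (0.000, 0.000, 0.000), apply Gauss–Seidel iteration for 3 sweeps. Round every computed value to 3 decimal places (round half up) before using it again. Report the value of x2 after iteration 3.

0.421

Iteration 1:
  x1 = (-8 - (1)·0.000 - (3)·0.000) / (7) = -1.143
  x2 = (4 - (-4)·-1.143 - (4)·0.000) / (9) = -0.064
  x3 = (-9 - (2)·-1.143 - (-2)·-0.064) / (8) = -0.855
Iteration 2:
  x1 = (-8 - (1)·-0.064 - (3)·-0.855) / (7) = -0.767
  x2 = (4 - (-4)·-0.767 - (4)·-0.855) / (9) = 0.484
  x3 = (-9 - (2)·-0.767 - (-2)·0.484) / (8) = -0.812
Iteration 3:
  x1 = (-8 - (1)·0.484 - (3)·-0.812) / (7) = -0.864
  x2 = (4 - (-4)·-0.864 - (4)·-0.812) / (9) = 0.421
  x3 = (-9 - (2)·-0.864 - (-2)·0.421) / (8) = -0.804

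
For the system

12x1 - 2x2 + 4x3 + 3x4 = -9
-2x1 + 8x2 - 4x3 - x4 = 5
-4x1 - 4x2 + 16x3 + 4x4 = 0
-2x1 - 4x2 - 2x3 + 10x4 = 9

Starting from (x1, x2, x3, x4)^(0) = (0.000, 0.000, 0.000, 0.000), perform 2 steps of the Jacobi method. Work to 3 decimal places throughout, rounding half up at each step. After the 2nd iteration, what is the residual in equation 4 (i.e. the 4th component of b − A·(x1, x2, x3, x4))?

Iteration 1:
  x1 = (-9 - (-2)·0.000 - (4)·0.000 - (3)·0.000) / (12) = -0.750
  x2 = (5 - (-2)·0.000 - (-4)·0.000 - (-1)·0.000) / (8) = 0.625
  x3 = (0 - (-4)·0.000 - (-4)·0.000 - (4)·0.000) / (16) = 0.000
  x4 = (9 - (-2)·0.000 - (-4)·0.000 - (-2)·0.000) / (10) = 0.900
Iteration 2:
  x1 = (-9 - (-2)·0.625 - (4)·0.000 - (3)·0.900) / (12) = -0.871
  x2 = (5 - (-2)·-0.750 - (-4)·0.000 - (-1)·0.900) / (8) = 0.550
  x3 = (0 - (-4)·-0.750 - (-4)·0.625 - (4)·0.900) / (16) = -0.256
  x4 = (9 - (-2)·-0.750 - (-4)·0.625 - (-2)·0.000) / (10) = 1.000
Residual b − A·x = (0.576, -1.166, -1.188, -1.054)

-1.054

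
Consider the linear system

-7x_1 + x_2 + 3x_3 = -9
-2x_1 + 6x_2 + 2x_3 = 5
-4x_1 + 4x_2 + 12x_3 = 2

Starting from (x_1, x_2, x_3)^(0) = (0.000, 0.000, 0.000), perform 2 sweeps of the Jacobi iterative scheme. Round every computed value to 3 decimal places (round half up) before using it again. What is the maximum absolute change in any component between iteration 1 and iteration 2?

0.373

Iteration 1:
  x_1 = (-9 - (1)·0.000 - (3)·0.000) / (-7) = 1.286
  x_2 = (5 - (-2)·0.000 - (2)·0.000) / (6) = 0.833
  x_3 = (2 - (-4)·0.000 - (4)·0.000) / (12) = 0.167
Iteration 2:
  x_1 = (-9 - (1)·0.833 - (3)·0.167) / (-7) = 1.476
  x_2 = (5 - (-2)·1.286 - (2)·0.167) / (6) = 1.206
  x_3 = (2 - (-4)·1.286 - (4)·0.833) / (12) = 0.318
Change: (0.190, 0.373, 0.151) → max |·| = 0.373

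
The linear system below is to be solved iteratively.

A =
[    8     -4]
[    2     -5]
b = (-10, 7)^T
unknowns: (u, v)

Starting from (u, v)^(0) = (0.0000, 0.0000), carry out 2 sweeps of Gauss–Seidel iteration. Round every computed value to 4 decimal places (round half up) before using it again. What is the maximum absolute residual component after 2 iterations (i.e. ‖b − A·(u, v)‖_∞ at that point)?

1.5200

Iteration 1:
  u = (-10 - (-4)·0.0000) / (8) = -1.2500
  v = (7 - (2)·-1.2500) / (-5) = -1.9000
Iteration 2:
  u = (-10 - (-4)·-1.9000) / (8) = -2.2000
  v = (7 - (2)·-2.2000) / (-5) = -2.2800
Residual b − A·x = (-1.5200, 0.0000); ∞-norm = 1.5200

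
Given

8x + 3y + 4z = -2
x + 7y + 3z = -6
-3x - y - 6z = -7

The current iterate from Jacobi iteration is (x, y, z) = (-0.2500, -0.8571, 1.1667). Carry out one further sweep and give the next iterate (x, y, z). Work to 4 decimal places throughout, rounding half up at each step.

One sweep:
  x = (-2 - (3)·-0.8571 - (4)·1.1667) / (8) = -0.5119
  y = (-6 - (1)·-0.2500 - (3)·1.1667) / (7) = -1.3214
  z = (-7 - (-3)·-0.2500 - (-1)·-0.8571) / (-6) = 1.4345

(-0.5119, -1.3214, 1.4345)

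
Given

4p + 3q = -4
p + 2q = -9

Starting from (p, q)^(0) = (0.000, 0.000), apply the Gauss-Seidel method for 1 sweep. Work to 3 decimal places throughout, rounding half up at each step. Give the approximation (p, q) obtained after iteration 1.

Iteration 1:
  p = (-4 - (3)·0.000) / (4) = -1.000
  q = (-9 - (1)·-1.000) / (2) = -4.000

(-1.000, -4.000)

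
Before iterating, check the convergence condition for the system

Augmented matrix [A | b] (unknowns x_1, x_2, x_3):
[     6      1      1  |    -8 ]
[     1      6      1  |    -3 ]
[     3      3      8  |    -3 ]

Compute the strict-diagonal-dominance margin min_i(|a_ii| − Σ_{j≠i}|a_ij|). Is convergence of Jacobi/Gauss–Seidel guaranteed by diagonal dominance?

2

row 1: |6| − (1+1) = 4
row 2: |6| − (1+1) = 4
row 3: |8| − (3+3) = 2
minimum over rows = 2 → strictly diagonally dominant (convergence guaranteed)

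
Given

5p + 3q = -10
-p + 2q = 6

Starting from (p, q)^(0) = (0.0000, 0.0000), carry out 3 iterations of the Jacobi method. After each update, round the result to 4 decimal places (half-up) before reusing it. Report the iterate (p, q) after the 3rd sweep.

(-3.2000, 1.1000)

Iteration 1:
  p = (-10 - (3)·0.0000) / (5) = -2.0000
  q = (6 - (-1)·0.0000) / (2) = 3.0000
Iteration 2:
  p = (-10 - (3)·3.0000) / (5) = -3.8000
  q = (6 - (-1)·-2.0000) / (2) = 2.0000
Iteration 3:
  p = (-10 - (3)·2.0000) / (5) = -3.2000
  q = (6 - (-1)·-3.8000) / (2) = 1.1000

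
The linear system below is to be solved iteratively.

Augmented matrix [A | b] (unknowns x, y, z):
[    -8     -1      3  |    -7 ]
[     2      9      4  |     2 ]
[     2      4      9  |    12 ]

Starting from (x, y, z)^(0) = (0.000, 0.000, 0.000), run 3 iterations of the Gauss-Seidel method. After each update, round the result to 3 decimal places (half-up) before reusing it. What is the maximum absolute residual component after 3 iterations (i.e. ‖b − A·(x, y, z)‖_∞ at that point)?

0.158

Iteration 1:
  x = (-7 - (-1)·0.000 - (3)·0.000) / (-8) = 0.875
  y = (2 - (2)·0.875 - (4)·0.000) / (9) = 0.028
  z = (12 - (2)·0.875 - (4)·0.028) / (9) = 1.126
Iteration 2:
  x = (-7 - (-1)·0.028 - (3)·1.126) / (-8) = 1.294
  y = (2 - (2)·1.294 - (4)·1.126) / (9) = -0.566
  z = (12 - (2)·1.294 - (4)·-0.566) / (9) = 1.297
Iteration 3:
  x = (-7 - (-1)·-0.566 - (3)·1.297) / (-8) = 1.432
  y = (2 - (2)·1.432 - (4)·1.297) / (9) = -0.672
  z = (12 - (2)·1.432 - (4)·-0.672) / (9) = 1.314
Residual b − A·x = (-0.158, -0.072, -0.002); ∞-norm = 0.158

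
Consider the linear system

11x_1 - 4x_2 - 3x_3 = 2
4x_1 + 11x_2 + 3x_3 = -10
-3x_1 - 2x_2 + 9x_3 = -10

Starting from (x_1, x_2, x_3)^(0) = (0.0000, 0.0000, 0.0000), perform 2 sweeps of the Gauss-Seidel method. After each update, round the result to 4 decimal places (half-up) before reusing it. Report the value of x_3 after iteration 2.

Iteration 1:
  x_1 = (2 - (-4)·0.0000 - (-3)·0.0000) / (11) = 0.1818
  x_2 = (-10 - (4)·0.1818 - (3)·0.0000) / (11) = -0.9752
  x_3 = (-10 - (-3)·0.1818 - (-2)·-0.9752) / (9) = -1.2672
Iteration 2:
  x_1 = (2 - (-4)·-0.9752 - (-3)·-1.2672) / (11) = -0.5184
  x_2 = (-10 - (4)·-0.5184 - (3)·-1.2672) / (11) = -0.3750
  x_3 = (-10 - (-3)·-0.5184 - (-2)·-0.3750) / (9) = -1.3672

-1.3672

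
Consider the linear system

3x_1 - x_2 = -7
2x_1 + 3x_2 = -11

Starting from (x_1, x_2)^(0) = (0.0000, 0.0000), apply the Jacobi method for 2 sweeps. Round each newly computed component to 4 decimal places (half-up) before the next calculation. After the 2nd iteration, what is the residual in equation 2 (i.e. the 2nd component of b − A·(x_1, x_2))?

2.4445

Iteration 1:
  x_1 = (-7 - (-1)·0.0000) / (3) = -2.3333
  x_2 = (-11 - (2)·0.0000) / (3) = -3.6667
Iteration 2:
  x_1 = (-7 - (-1)·-3.6667) / (3) = -3.5556
  x_2 = (-11 - (2)·-2.3333) / (3) = -2.1111
Residual b − A·x = (1.5557, 2.4445)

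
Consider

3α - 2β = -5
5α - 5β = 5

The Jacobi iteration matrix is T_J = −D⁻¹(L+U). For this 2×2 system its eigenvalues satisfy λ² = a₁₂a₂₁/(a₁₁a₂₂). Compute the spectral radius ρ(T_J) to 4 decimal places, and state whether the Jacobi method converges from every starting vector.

a₁₂a₂₁/(a₁₁a₂₂) = (-2)·(5) / ((3)·(-5)) = 0.666667
ρ = √|0.666667| = √0.666667 = 0.8165
ρ < 1, so Jacobi converges

0.8165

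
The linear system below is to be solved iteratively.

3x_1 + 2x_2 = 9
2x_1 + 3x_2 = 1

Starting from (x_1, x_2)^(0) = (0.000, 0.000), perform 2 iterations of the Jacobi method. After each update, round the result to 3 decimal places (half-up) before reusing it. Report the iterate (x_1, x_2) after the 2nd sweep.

(2.778, -1.667)

Iteration 1:
  x_1 = (9 - (2)·0.000) / (3) = 3.000
  x_2 = (1 - (2)·0.000) / (3) = 0.333
Iteration 2:
  x_1 = (9 - (2)·0.333) / (3) = 2.778
  x_2 = (1 - (2)·3.000) / (3) = -1.667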